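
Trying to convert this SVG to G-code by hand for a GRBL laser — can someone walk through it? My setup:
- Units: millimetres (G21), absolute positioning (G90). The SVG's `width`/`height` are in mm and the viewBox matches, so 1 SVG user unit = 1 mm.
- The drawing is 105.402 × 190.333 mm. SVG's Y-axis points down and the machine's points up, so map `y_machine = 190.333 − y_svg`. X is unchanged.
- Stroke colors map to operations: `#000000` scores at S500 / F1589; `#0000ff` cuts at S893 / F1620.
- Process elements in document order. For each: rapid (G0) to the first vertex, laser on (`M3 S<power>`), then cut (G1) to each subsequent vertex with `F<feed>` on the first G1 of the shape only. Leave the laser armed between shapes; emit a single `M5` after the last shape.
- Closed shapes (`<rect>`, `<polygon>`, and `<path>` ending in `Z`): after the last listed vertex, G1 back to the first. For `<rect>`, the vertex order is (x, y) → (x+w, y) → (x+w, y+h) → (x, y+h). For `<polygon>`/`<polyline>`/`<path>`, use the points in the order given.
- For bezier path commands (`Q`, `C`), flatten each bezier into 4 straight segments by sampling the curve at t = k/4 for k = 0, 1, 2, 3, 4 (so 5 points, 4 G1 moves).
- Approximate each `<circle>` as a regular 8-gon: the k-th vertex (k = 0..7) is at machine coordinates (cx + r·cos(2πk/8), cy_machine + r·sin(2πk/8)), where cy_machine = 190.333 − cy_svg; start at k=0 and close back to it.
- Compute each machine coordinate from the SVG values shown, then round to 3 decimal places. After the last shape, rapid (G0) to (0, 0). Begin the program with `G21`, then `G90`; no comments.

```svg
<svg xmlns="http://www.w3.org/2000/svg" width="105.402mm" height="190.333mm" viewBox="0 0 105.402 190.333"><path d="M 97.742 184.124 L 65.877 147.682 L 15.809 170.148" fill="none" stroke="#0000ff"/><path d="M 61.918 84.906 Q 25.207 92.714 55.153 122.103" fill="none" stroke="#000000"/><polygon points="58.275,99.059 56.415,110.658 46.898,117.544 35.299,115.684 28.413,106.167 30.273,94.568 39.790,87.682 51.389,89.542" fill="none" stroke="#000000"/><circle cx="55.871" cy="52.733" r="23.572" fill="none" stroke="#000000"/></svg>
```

G21
G90
G0 X97.742 Y6.209
M3 S893
G1 X65.877 Y42.651 F1620
G1 X15.809 Y20.185
G0 X61.918 Y105.427
M3 S500
G1 X47.729 Y100.174 F1589
G1 X41.871 Y92.224
G1 X44.346 Y81.576
G1 X55.153 Y68.230
G0 X58.275 Y91.274
M3 S500
G1 X56.415 Y79.675 F1589
G1 X46.898 Y72.789
G1 X35.299 Y74.649
G1 X28.413 Y84.166
G1 X30.273 Y95.765
G1 X39.790 Y102.651
G1 X51.389 Y100.791
G1 X58.275 Y91.274
G0 X79.443 Y137.600
M3 S500
G1 X72.539 Y154.268 F1589
G1 X55.871 Y161.172
G1 X39.203 Y154.268
G1 X32.299 Y137.600
G1 X39.203 Y120.932
G1 X55.871 Y114.028
G1 X72.539 Y120.932
G1 X79.443 Y137.600
M5
G0 X0.000 Y0.000

viewBox `0 0 105.402 190.333` with mm width/height → 1 unit = 1 mm. Flip: y_m = 190.333 − y_svg.

**Shape 1** — `<path>` open polyline, stroke `#0000ff` → cut (S893, F1620). Machine vertices: (97.742,6.209) → (65.877,42.651) → (15.809,20.185). Open path.

**Shape 2** — `<path>` quadratic bezier, stroke `#000000` → score (S500, F1589). Control points (SVG): P0=(61.918,84.906), P1=(25.207,92.714), P2=(55.153,122.103); sampled at t=k/4. Machine vertices: (61.918,105.427) → (47.729,100.174) → (41.871,92.224) → (44.346,81.576) → (55.153,68.230). Open path.

**Shape 3** — `<polygon>` regular polygon, stroke `#000000` → score (S500, F1589). Machine vertices: (58.275,91.274) → (56.415,79.675) → (46.898,72.789) → (35.299,74.649) → (28.413,84.166) → (30.273,95.765) → (39.790,102.651) → (51.389,100.791) → (58.275,91.274). Closed: final G1 returns to the first vertex.

**Shape 4** — `<circle>` circle, stroke `#000000` → score (S500, F1589). Machine vertices: (79.443,137.600) → (72.539,154.268) → (55.871,161.172) → (39.203,154.268) → (32.299,137.600) → (39.203,120.932) → (55.871,114.028) → (72.539,120.932) → (79.443,137.600). Closed: final G1 returns to the first vertex.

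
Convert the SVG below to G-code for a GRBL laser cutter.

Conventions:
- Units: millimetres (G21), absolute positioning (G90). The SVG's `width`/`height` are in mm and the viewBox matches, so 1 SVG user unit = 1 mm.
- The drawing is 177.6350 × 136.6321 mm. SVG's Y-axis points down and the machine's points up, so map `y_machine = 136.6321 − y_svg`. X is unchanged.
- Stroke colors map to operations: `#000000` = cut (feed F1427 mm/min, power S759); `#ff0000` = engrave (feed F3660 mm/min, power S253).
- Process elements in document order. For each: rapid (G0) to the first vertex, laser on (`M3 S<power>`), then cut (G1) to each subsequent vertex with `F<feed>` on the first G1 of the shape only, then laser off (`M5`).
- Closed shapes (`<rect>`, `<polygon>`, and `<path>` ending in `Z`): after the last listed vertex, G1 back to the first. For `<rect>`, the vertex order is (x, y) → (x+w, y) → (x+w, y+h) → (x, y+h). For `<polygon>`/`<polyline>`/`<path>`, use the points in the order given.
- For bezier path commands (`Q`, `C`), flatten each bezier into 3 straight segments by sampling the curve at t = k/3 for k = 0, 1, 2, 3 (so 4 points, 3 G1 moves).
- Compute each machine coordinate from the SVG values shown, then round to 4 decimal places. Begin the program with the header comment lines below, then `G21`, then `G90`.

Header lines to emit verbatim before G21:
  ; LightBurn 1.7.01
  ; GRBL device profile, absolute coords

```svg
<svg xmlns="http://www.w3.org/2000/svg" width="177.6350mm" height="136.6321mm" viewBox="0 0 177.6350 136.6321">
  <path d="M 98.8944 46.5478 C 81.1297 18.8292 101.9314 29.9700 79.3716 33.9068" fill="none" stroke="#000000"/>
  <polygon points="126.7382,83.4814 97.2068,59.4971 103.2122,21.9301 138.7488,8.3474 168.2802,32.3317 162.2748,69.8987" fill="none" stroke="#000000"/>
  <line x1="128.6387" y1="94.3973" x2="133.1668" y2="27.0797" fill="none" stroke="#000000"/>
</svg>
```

; LightBurn 1.7.01
; GRBL device profile, absolute coords
G21
G90
G0 X98.8944 Y90.0843
M3 S759
G1 X90.9508 Y106.5558 F1427
G1 X90.5119 Y107.3574
G1 X79.3716 Y102.7253
M5
G0 X126.7382 Y53.1507
M3 S759
G1 X97.2068 Y77.1350 F1427
G1 X103.2122 Y114.7020
G1 X138.7488 Y128.2847
G1 X168.2802 Y104.3004
G1 X162.2748 Y66.7334
G1 X126.7382 Y53.1507
M5
G0 X128.6387 Y42.2348
M3 S759
G1 X133.1668 Y109.5524 F1427
M5

Since the viewBox matches the mm dimensions, user units are millimetres directly. The only transform is the Y-flip y_m = 136.6321 − y_svg.

Shape 1 is a cubic bezier drawn with `<path>`. Its stroke #000000 means cut at S759, F1427. After flipping Y the toolpath is (98.8944,90.0843) → (90.9508,106.5558) → (90.5119,107.3574) → (79.3716,102.7253).

Shape 2 is a regular polygon drawn with `<polygon>`. Its stroke #000000 means cut at S759, F1427. After flipping Y the toolpath is (126.7382,53.1507) → (97.2068,77.1350) → (103.2122,114.7020) → (138.7488,128.2847) → (168.2802,104.3004) → (162.2748,66.7334) → (126.7382,53.1507), returning to the start.

Shape 3 is a line segment drawn with `<line>`. Its stroke #000000 means cut at S759, F1427. After flipping Y the toolpath is (128.6387,42.2348) → (133.1668,109.5524).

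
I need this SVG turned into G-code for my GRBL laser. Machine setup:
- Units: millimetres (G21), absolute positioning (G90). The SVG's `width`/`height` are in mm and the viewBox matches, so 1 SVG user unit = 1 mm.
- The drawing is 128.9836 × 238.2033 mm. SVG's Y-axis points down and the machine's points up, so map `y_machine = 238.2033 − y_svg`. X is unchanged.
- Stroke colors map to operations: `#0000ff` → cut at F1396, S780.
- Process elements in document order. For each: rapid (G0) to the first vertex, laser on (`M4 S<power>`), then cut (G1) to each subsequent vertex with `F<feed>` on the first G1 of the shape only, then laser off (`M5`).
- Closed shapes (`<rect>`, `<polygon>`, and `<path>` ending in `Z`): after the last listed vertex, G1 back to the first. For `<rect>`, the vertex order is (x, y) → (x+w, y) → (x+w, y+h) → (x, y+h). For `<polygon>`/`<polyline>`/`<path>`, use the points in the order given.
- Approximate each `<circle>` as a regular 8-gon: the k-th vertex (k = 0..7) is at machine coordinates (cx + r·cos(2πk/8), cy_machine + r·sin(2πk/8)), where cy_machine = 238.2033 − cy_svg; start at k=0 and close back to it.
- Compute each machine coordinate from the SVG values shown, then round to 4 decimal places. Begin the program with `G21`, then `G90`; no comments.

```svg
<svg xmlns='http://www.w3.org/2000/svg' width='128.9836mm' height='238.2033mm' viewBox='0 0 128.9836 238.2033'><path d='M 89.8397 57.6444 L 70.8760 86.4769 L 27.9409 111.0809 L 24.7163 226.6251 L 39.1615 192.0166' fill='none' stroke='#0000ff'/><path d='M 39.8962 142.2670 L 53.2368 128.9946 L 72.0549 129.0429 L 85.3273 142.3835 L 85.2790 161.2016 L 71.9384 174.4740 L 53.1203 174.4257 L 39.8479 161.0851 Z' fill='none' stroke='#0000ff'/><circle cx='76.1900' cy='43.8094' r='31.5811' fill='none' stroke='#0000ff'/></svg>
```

1 u = 1 mm; y_m = 238.2033 − y.

[1] `<path>` open polyline, #0000ff→cut S780 F1396: (89.8397,180.5589) → (70.8760,151.7264) → (27.9409,127.1224) → (24.7163,11.5782) → (39.1615,46.1867)

[2] `<path>` regular polygon, #0000ff→cut S780 F1396: (39.8962,95.9363) → (53.2368,109.2087) → (72.0549,109.1604) → (85.3273,95.8198) → (85.2790,77.0017) → (71.9384,63.7293) → (53.1203,63.7776) → (39.8479,77.1182) → (39.8962,95.9363) (closed)

[3] `<circle>` circle, #0000ff→cut S780 F1396: (107.7711,194.3939) → (98.5212,216.7251) → (76.1900,225.9750) → (53.8588,216.7251) → (44.6089,194.3939) → (53.8588,172.0627) → (76.1900,162.8128) → (98.5212,172.0627) → (107.7711,194.3939) (closed)

G21
G90
G0 X89.8397 Y180.5589
M4 S780
G1 X70.8760 Y151.7264 F1396
G1 X27.9409 Y127.1224
G1 X24.7163 Y11.5782
G1 X39.1615 Y46.1867
M5
G0 X39.8962 Y95.9363
M4 S780
G1 X53.2368 Y109.2087 F1396
G1 X72.0549 Y109.1604
G1 X85.3273 Y95.8198
G1 X85.2790 Y77.0017
G1 X71.9384 Y63.7293
G1 X53.1203 Y63.7776
G1 X39.8479 Y77.1182
G1 X39.8962 Y95.9363
M5
G0 X107.7711 Y194.3939
M4 S780
G1 X98.5212 Y216.7251 F1396
G1 X76.1900 Y225.9750
G1 X53.8588 Y216.7251
G1 X44.6089 Y194.3939
G1 X53.8588 Y172.0627
G1 X76.1900 Y162.8128
G1 X98.5212 Y172.0627
G1 X107.7711 Y194.3939
M5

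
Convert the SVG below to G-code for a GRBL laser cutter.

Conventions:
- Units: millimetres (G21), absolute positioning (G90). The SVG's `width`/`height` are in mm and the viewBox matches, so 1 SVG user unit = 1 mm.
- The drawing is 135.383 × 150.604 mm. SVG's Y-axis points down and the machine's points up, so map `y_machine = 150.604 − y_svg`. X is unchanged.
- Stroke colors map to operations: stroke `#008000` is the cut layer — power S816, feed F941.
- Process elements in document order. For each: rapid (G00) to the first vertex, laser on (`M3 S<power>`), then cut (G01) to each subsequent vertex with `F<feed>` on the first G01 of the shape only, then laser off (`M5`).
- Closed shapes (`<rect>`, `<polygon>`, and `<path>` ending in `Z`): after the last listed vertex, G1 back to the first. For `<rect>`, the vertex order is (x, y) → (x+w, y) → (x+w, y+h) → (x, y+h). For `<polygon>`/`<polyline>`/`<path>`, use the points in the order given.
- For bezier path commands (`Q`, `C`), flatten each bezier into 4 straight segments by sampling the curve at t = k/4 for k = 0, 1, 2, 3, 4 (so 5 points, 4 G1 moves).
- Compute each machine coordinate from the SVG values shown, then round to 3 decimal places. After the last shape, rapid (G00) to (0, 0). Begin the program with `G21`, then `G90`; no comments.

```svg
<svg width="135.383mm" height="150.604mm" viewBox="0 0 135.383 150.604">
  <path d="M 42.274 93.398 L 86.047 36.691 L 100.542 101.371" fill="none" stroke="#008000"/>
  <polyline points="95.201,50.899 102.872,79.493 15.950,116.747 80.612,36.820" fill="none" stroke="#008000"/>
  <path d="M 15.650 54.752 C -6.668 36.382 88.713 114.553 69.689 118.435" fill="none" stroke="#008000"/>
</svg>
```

G21
G90
G00 X42.274 Y57.206
M3 S816
G01 X86.047 Y113.913 F941
G01 X100.542 Y49.233
M5
G00 X95.201 Y99.705
M3 S816
G01 X102.872 Y71.111 F941
G01 X15.950 Y33.857
G01 X80.612 Y113.784
M5
G00 X15.650 Y95.852
M3 S816
G01 X17.353 Y94.197 F941
G01 X41.434 Y72.355
G01 X66.133 Y46.340
G01 X69.689 Y32.169
M5
G00 X0.000 Y0.000

1 u = 1 mm; y_m = 150.604 − y.

[1] `<path>` open polyline, #008000→cut S816 F941: (42.274,57.206) → (86.047,113.913) → (100.542,49.233)

[2] `<polyline>` open polyline, #008000→cut S816 F941: (95.201,99.705) → (102.872,71.111) → (15.950,33.857) → (80.612,113.784)

[3] `<path>` cubic bezier, #008000→cut S816 F941: (15.650,95.852) → (17.353,94.197) → (41.434,72.355) → (66.133,46.340) → (69.689,32.169)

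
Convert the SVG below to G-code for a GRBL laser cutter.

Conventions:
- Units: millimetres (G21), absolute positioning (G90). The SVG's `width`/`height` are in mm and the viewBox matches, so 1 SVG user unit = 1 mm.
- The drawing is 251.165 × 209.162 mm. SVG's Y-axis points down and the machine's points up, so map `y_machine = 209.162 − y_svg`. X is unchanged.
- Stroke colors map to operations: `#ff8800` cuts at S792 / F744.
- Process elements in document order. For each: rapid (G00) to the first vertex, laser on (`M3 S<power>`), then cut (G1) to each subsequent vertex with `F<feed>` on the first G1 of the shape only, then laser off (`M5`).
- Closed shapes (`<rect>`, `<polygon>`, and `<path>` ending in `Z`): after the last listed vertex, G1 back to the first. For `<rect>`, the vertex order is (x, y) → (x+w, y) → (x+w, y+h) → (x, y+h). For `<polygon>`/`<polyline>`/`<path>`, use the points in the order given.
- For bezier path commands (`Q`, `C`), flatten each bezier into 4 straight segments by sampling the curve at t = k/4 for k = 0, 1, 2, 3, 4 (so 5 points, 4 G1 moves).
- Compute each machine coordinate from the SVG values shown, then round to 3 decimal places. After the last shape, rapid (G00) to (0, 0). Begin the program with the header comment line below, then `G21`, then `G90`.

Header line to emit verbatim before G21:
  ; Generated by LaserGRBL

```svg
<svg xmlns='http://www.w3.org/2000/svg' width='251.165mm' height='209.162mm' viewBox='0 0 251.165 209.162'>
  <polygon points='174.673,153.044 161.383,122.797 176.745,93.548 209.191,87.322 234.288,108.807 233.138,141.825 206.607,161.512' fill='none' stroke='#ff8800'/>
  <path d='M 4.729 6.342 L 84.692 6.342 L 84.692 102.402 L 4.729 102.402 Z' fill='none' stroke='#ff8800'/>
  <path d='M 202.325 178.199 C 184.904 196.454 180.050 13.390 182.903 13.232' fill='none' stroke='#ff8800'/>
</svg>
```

viewBox `0 0 251.165 209.162` with mm width/height → 1 unit = 1 mm. Flip: y_m = 209.162 − y_svg.

**Shape 1** — `<polygon>` regular polygon, stroke `#ff8800` → cut (S792, F744). Machine vertices: (174.673,56.118) → (161.383,86.365) → (176.745,115.614) → (209.191,121.840) → (234.288,100.355) → (233.138,67.337) → (206.607,47.650) → (174.673,56.118). Closed: final G1 returns to the first vertex.

**Shape 2** — `<path>` rectangle, stroke `#ff8800` → cut (S792, F744). Machine vertices: (4.729,202.820) → (84.692,202.820) → (84.692,106.760) → (4.729,106.760) → (4.729,202.820). Closed: final G1 returns to the first vertex.

**Shape 3** — `<path>` cubic bezier, stroke `#ff8800` → cut (S792, F744). Control points (SVG): P0=(202.325,178.199), P1=(184.904,196.454), P2=(180.050,13.390), P3=(182.903,13.232); sampled at t=k/4. Machine vertices: (202.325,30.963) → (191.540,49.016) → (185.011,106.542) → (182.284,167.520) → (182.903,195.930). Open path.

; Generated by LaserGRBL
G21
G90
G00 X174.673 Y56.118
M3 S792
G1 X161.383 Y86.365 F744
G1 X176.745 Y115.614
G1 X209.191 Y121.840
G1 X234.288 Y100.355
G1 X233.138 Y67.337
G1 X206.607 Y47.650
G1 X174.673 Y56.118
M5
G00 X4.729 Y202.820
M3 S792
G1 X84.692 Y202.820 F744
G1 X84.692 Y106.760
G1 X4.729 Y106.760
G1 X4.729 Y202.820
M5
G00 X202.325 Y30.963
M3 S792
G1 X191.540 Y49.016 F744
G1 X185.011 Y106.542
G1 X182.284 Y167.520
G1 X182.903 Y195.930
M5
G00 X0.000 Y0.000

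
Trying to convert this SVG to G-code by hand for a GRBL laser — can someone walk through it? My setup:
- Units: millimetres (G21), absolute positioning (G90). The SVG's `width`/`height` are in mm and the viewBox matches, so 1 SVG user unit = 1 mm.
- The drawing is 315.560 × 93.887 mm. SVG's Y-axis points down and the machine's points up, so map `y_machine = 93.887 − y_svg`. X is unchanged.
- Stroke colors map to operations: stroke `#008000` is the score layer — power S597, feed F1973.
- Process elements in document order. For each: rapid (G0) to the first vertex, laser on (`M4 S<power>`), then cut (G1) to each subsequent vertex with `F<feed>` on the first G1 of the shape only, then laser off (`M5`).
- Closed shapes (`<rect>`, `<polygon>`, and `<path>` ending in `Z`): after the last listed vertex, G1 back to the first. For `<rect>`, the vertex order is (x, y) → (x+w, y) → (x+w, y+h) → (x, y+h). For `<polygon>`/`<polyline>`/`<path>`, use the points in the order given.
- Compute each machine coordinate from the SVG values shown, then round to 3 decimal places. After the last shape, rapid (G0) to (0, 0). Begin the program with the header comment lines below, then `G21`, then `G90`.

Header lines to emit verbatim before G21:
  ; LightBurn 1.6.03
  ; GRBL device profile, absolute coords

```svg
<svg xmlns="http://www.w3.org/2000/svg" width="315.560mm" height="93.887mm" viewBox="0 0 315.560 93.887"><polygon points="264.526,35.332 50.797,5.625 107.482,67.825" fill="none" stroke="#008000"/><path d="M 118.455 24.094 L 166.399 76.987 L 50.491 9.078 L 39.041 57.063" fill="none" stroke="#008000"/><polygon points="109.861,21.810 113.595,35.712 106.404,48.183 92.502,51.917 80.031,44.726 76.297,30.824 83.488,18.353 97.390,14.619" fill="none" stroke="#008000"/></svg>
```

; LightBurn 1.6.03
; GRBL device profile, absolute coords
G21
G90
G0 X264.526 Y58.555
M4 S597
G1 X50.797 Y88.262 F1973
G1 X107.482 Y26.062
G1 X264.526 Y58.555
M5
G0 X118.455 Y69.793
M4 S597
G1 X166.399 Y16.900 F1973
G1 X50.491 Y84.809
G1 X39.041 Y36.824
M5
G0 X109.861 Y72.077
M4 S597
G1 X113.595 Y58.175 F1973
G1 X106.404 Y45.704
G1 X92.502 Y41.970
G1 X80.031 Y49.161
G1 X76.297 Y63.063
G1 X83.488 Y75.534
G1 X97.390 Y79.268
G1 X109.861 Y72.077
M5
G0 X0.000 Y0.000

Since the viewBox matches the mm dimensions, user units are millimetres directly. The only transform is the Y-flip y_m = 93.887 − y_svg.

Shape 1 is a closed polygon drawn with `<polygon>`. Its stroke #008000 means score at S597, F1973. After flipping Y the toolpath is (264.526,58.555) → (50.797,88.262) → (107.482,26.062) → (264.526,58.555), returning to the start.

Shape 2 is a open polyline drawn with `<path>`. Its stroke #008000 means score at S597, F1973. After flipping Y the toolpath is (118.455,69.793) → (166.399,16.900) → (50.491,84.809) → (39.041,36.824).

Shape 3 is a regular polygon drawn with `<polygon>`. Its stroke #008000 means score at S597, F1973. After flipping Y the toolpath is (109.861,72.077) → (113.595,58.175) → (106.404,45.704) → (92.502,41.970) → (80.031,49.161) → (76.297,63.063) → (83.488,75.534) → (97.390,79.268) → (109.861,72.077), returning to the start.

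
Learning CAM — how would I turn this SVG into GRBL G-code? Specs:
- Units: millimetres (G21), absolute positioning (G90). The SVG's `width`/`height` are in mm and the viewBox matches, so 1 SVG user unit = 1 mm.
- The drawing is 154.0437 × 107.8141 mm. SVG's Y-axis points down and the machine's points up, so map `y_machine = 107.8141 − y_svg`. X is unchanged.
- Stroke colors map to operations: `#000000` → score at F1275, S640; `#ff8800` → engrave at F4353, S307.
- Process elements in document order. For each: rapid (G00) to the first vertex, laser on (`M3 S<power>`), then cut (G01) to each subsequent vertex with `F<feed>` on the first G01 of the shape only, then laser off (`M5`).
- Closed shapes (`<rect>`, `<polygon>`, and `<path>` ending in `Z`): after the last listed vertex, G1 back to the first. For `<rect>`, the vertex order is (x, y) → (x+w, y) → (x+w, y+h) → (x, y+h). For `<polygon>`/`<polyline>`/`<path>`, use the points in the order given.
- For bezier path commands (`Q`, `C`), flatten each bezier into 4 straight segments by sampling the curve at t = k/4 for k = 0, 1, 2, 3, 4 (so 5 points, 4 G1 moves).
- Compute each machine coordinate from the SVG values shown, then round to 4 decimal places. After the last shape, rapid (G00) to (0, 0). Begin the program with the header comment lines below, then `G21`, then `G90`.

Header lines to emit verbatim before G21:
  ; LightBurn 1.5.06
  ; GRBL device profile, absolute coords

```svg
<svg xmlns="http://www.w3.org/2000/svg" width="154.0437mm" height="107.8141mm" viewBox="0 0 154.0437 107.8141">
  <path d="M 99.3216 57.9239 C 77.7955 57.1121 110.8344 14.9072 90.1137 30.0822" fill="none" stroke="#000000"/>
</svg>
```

; LightBurn 1.5.06
; GRBL device profile, absolute coords
G21
G90
G00 X99.3216 Y49.8902
M3 S640
G01 X91.7154 Y56.7169 F1275
G01 X94.4156 Y69.8061
G01 X97.2669 Y79.8977
G01 X90.1137 Y77.7319
M5
G00 X0.0000 Y0.0000

Since the viewBox matches the mm dimensions, user units are millimetres directly. The only transform is the Y-flip y_m = 107.8141 − y_svg.

Shape 1 is a cubic bezier drawn with `<path>`. Its stroke #000000 means score at S640, F1275. After flipping Y the toolpath is (99.3216,49.8902) → (91.7154,56.7169) → (94.4156,69.8061) → (97.2669,79.8977) → (90.1137,77.7319).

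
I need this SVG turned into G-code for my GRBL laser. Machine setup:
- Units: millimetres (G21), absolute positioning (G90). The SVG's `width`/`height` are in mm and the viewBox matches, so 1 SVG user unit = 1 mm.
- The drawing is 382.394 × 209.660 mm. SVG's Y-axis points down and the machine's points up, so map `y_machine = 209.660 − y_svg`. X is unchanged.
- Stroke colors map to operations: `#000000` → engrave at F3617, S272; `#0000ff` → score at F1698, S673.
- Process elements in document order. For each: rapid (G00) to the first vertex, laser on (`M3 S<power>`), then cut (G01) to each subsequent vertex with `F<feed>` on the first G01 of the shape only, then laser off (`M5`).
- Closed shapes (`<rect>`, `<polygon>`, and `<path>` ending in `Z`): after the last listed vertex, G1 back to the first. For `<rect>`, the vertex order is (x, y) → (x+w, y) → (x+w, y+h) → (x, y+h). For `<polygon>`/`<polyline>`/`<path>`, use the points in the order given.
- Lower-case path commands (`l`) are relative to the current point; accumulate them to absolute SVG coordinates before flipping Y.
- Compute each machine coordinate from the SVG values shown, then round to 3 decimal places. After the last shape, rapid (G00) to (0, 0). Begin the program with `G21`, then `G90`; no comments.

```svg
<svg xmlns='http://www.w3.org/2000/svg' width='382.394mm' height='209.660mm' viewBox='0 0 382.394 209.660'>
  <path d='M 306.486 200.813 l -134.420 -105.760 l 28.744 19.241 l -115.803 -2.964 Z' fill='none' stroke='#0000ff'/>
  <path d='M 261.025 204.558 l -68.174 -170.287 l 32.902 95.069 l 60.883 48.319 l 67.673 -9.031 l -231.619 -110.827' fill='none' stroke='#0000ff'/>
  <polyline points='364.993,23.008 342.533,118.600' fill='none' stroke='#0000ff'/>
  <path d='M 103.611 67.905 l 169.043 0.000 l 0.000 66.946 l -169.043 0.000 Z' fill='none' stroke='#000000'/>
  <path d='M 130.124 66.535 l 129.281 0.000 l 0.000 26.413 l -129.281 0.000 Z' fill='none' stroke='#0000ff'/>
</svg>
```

1 u = 1 mm; y_m = 209.660 − y.

[1] `<path>` closed polygon, #0000ff→score S673 F1698: (306.486,8.847) → (172.066,114.607) → (200.810,95.366) → (85.007,98.330) → (306.486,8.847) (closed)

[2] `<path>` open polyline, #0000ff→score S673 F1698: (261.025,5.102) → (192.851,175.389) → (225.753,80.320) → (286.636,32.001) → (354.309,41.032) → (122.690,151.859)

[3] `<polyline>` line segment, #0000ff→score S673 F1698: (364.993,186.652) → (342.533,91.060)

[4] `<path>` rectangle, #000000→engrave S272 F3617: (103.611,141.755) → (272.654,141.755) → (272.654,74.809) → (103.611,74.809) → (103.611,141.755) (closed)

[5] `<path>` rectangle, #0000ff→score S673 F1698: (130.124,143.125) → (259.405,143.125) → (259.405,116.712) → (130.124,116.712) → (130.124,143.125) (closed)

G21
G90
G00 X306.486 Y8.847
M3 S673
G01 X172.066 Y114.607 F1698
G01 X200.810 Y95.366
G01 X85.007 Y98.330
G01 X306.486 Y8.847
M5
G00 X261.025 Y5.102
M3 S673
G01 X192.851 Y175.389 F1698
G01 X225.753 Y80.320
G01 X286.636 Y32.001
G01 X354.309 Y41.032
G01 X122.690 Y151.859
M5
G00 X364.993 Y186.652
M3 S673
G01 X342.533 Y91.060 F1698
M5
G00 X103.611 Y141.755
M3 S272
G01 X272.654 Y141.755 F3617
G01 X272.654 Y74.809
G01 X103.611 Y74.809
G01 X103.611 Y141.755
M5
G00 X130.124 Y143.125
M3 S673
G01 X259.405 Y143.125 F1698
G01 X259.405 Y116.712
G01 X130.124 Y116.712
G01 X130.124 Y143.125
M5
G00 X0.000 Y0.000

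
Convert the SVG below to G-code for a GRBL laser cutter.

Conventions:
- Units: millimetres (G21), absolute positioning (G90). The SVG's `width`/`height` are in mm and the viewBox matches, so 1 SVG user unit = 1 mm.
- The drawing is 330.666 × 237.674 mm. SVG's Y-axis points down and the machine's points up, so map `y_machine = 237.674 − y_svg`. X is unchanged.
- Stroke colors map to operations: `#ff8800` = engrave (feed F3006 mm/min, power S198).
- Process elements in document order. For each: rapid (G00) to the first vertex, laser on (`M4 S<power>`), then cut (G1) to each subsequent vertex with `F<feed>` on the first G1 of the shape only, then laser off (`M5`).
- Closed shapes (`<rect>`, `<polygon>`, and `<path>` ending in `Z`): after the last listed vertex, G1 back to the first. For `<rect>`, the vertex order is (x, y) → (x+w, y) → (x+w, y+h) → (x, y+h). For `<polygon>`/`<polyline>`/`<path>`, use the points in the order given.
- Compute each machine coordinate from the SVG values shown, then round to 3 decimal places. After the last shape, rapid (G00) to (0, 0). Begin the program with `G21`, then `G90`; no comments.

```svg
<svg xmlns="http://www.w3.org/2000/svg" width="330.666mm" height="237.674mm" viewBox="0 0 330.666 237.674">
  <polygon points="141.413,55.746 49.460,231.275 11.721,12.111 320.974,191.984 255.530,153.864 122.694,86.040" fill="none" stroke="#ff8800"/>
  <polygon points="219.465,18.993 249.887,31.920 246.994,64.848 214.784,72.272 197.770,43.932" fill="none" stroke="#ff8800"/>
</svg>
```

G21
G90
G00 X141.413 Y181.928
M4 S198
G1 X49.460 Y6.399 F3006
G1 X11.721 Y225.563
G1 X320.974 Y45.690
G1 X255.530 Y83.810
G1 X122.694 Y151.634
G1 X141.413 Y181.928
M5
G00 X219.465 Y218.681
M4 S198
G1 X249.887 Y205.754 F3006
G1 X246.994 Y172.826
G1 X214.784 Y165.402
G1 X197.770 Y193.742
G1 X219.465 Y218.681
M5
G00 X0.000 Y0.000

1 u = 1 mm; y_m = 237.674 − y.

[1] `<polygon>` closed polygon, #ff8800→engrave S198 F3006: (141.413,181.928) → (49.460,6.399) → (11.721,225.563) → (320.974,45.690) → (255.530,83.810) → (122.694,151.634) → (141.413,181.928) (closed)

[2] `<polygon>` regular polygon, #ff8800→engrave S198 F3006: (219.465,218.681) → (249.887,205.754) → (246.994,172.826) → (214.784,165.402) → (197.770,193.742) → (219.465,218.681) (closed)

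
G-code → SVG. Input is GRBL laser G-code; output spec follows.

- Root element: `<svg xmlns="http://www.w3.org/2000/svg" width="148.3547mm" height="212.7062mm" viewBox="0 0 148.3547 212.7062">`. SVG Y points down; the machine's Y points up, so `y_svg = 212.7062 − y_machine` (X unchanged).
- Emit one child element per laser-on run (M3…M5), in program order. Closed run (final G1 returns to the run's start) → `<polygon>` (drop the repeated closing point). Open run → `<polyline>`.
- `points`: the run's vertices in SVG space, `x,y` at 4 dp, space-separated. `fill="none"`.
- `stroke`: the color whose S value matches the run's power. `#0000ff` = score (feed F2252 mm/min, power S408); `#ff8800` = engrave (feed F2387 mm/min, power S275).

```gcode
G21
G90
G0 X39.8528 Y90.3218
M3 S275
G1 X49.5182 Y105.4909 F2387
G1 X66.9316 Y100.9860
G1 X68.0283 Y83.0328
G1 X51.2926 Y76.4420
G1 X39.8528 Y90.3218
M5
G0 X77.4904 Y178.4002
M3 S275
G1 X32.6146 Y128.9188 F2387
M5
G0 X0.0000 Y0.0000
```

y_svg = 212.7062 − y_m. Every run uses S275, so all elements get stroke `#ff8800` (engrave).

[1] closed run; points: 39.8528,122.3844 49.5182,107.2153 66.9316,111.7202 68.0283,129.6734 51.2926,136.2642

[2] open run; points: 77.4904,34.3060 32.6146,83.7874

<svg xmlns="http://www.w3.org/2000/svg" width="148.3547mm" height="212.7062mm" viewBox="0 0 148.3547 212.7062">
  <polygon points="39.8528,122.3844 49.5182,107.2153 66.9316,111.7202 68.0283,129.6734 51.2926,136.2642" fill="none" stroke="#ff8800"/>
  <polyline points="77.4904,34.3060 32.6146,83.7874" fill="none" stroke="#ff8800"/>
</svg>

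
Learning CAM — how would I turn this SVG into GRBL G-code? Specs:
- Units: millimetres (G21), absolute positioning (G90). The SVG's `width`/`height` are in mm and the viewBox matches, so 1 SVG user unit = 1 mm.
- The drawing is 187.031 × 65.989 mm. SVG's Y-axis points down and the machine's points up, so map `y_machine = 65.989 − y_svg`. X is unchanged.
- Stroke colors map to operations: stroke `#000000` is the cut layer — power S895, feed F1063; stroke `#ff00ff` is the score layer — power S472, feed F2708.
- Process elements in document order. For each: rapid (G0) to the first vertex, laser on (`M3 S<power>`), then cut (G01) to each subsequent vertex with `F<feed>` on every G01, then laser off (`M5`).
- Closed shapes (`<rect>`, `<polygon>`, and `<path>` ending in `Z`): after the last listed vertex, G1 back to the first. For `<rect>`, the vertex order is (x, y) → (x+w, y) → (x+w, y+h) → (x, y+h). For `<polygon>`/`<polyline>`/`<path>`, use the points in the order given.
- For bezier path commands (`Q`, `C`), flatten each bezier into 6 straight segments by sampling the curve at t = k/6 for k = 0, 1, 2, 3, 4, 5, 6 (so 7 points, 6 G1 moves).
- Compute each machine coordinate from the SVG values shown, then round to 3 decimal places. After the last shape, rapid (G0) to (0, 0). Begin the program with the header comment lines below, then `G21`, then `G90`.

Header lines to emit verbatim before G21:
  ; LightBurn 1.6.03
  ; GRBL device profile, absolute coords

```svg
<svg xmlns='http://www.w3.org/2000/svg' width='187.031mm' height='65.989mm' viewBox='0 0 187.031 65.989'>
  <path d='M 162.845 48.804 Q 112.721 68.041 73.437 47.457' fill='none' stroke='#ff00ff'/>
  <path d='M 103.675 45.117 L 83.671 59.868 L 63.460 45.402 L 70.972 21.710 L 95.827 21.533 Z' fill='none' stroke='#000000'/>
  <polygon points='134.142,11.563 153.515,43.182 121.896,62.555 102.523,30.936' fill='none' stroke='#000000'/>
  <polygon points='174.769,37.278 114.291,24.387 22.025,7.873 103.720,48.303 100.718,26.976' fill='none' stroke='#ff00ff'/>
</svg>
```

; LightBurn 1.6.03
; GRBL device profile, absolute coords
G21
G90
G0 X162.845 Y17.185
M3 S472
G01 X146.438 Y11.879 F2708
G01 X130.633 Y8.785 F2708
G01 X115.431 Y7.903 F2708
G01 X100.831 Y9.234 F2708
G01 X86.833 Y12.777 F2708
G01 X73.437 Y18.532 F2708
M5
G0 X103.675 Y20.872
M3 S895
G01 X83.671 Y6.121 F1063
G01 X63.460 Y20.587 F1063
G01 X70.972 Y44.279 F1063
G01 X95.827 Y44.456 F1063
G01 X103.675 Y20.872 F1063
M5
G0 X134.142 Y54.426
M3 S895
G01 X153.515 Y22.807 F1063
G01 X121.896 Y3.434 F1063
G01 X102.523 Y35.053 F1063
G01 X134.142 Y54.426 F1063
M5
G0 X174.769 Y28.711
M3 S472
G01 X114.291 Y41.602 F2708
G01 X22.025 Y58.116 F2708
G01 X103.720 Y17.686 F2708
G01 X100.718 Y39.013 F2708
G01 X174.769 Y28.711 F2708
M5
G0 X0.000 Y0.000

1 u = 1 mm; y_m = 65.989 − y.

[1] `<path>` quadratic bezier, #ff00ff→score S472 F2708: (162.845,17.185) → (146.438,11.879) → (130.633,8.785) → (115.431,7.903) → (100.831,9.234) → (86.833,12.777) → (73.437,18.532)

[2] `<path>` regular polygon, #000000→cut S895 F1063: (103.675,20.872) → (83.671,6.121) → (63.460,20.587) → (70.972,44.279) → (95.827,44.456) → (103.675,20.872) (closed)

[3] `<polygon>` regular polygon, #000000→cut S895 F1063: (134.142,54.426) → (153.515,22.807) → (121.896,3.434) → (102.523,35.053) → (134.142,54.426) (closed)

[4] `<polygon>` closed polygon, #ff00ff→score S472 F2708: (174.769,28.711) → (114.291,41.602) → (22.025,58.116) → (103.720,17.686) → (100.718,39.013) → (174.769,28.711) (closed)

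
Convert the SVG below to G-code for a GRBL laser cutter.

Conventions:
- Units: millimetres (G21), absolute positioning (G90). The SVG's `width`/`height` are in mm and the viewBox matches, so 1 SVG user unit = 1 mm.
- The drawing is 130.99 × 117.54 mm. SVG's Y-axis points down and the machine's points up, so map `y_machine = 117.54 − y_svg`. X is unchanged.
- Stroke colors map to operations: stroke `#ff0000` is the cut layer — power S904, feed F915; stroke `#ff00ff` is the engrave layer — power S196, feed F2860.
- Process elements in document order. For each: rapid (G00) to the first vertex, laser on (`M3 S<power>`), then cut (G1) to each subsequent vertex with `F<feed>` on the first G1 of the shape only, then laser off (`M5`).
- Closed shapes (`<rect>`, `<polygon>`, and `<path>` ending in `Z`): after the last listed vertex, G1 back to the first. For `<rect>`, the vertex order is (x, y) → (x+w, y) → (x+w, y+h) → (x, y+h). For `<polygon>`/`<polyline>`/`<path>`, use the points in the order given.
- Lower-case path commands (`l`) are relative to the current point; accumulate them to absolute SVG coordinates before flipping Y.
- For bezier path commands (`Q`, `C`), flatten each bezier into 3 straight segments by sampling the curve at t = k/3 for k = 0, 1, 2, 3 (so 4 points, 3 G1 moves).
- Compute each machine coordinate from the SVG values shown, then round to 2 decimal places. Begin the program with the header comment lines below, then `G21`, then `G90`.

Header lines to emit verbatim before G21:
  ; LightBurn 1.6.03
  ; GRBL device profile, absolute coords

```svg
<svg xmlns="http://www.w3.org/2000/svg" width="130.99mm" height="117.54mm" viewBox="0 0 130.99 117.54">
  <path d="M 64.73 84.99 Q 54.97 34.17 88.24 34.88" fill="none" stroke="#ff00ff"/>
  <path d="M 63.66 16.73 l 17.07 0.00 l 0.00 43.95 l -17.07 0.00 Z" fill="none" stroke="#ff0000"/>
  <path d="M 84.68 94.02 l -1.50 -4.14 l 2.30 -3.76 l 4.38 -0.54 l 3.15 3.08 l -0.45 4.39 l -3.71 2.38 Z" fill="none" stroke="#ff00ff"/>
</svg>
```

viewBox `0 0 130.99 117.54` with mm width/height → 1 unit = 1 mm. Flip: y_m = 117.54 − y_svg.

**Shape 1** — `<path>` quadratic bezier, stroke `#ff00ff` → engrave (S196, F2860). Control points (SVG): P0=(64.73,84.99), P1=(54.97,34.17), P2=(88.24,34.88); sampled at t=k/3. Machine vertices: (64.73,32.55) → (63.00,60.70) → (70.84,77.41) → (88.24,82.66). Open path.

**Shape 2** — `<path>` rectangle, stroke `#ff0000` → cut (S904, F915). Machine vertices: (63.66,100.81) → (80.73,100.81) → (80.73,56.86) → (63.66,56.86) → (63.66,100.81). Closed: final G1 returns to the first vertex.

**Shape 3** — `<path>` regular polygon, stroke `#ff00ff` → engrave (S196, F2860). Machine vertices: (84.68,23.52) → (83.18,27.66) → (85.48,31.42) → (89.86,31.96) → (93.01,28.88) → (92.56,24.49) → (88.85,22.11) → (84.68,23.52). Closed: final G1 returns to the first vertex.

; LightBurn 1.6.03
; GRBL device profile, absolute coords
G21
G90
G00 X64.73 Y32.55
M3 S196
G1 X63.00 Y60.70 F2860
G1 X70.84 Y77.41
G1 X88.24 Y82.66
M5
G00 X63.66 Y100.81
M3 S904
G1 X80.73 Y100.81 F915
G1 X80.73 Y56.86
G1 X63.66 Y56.86
G1 X63.66 Y100.81
M5
G00 X84.68 Y23.52
M3 S196
G1 X83.18 Y27.66 F2860
G1 X85.48 Y31.42
G1 X89.86 Y31.96
G1 X93.01 Y28.88
G1 X92.56 Y24.49
G1 X88.85 Y22.11
G1 X84.68 Y23.52
M5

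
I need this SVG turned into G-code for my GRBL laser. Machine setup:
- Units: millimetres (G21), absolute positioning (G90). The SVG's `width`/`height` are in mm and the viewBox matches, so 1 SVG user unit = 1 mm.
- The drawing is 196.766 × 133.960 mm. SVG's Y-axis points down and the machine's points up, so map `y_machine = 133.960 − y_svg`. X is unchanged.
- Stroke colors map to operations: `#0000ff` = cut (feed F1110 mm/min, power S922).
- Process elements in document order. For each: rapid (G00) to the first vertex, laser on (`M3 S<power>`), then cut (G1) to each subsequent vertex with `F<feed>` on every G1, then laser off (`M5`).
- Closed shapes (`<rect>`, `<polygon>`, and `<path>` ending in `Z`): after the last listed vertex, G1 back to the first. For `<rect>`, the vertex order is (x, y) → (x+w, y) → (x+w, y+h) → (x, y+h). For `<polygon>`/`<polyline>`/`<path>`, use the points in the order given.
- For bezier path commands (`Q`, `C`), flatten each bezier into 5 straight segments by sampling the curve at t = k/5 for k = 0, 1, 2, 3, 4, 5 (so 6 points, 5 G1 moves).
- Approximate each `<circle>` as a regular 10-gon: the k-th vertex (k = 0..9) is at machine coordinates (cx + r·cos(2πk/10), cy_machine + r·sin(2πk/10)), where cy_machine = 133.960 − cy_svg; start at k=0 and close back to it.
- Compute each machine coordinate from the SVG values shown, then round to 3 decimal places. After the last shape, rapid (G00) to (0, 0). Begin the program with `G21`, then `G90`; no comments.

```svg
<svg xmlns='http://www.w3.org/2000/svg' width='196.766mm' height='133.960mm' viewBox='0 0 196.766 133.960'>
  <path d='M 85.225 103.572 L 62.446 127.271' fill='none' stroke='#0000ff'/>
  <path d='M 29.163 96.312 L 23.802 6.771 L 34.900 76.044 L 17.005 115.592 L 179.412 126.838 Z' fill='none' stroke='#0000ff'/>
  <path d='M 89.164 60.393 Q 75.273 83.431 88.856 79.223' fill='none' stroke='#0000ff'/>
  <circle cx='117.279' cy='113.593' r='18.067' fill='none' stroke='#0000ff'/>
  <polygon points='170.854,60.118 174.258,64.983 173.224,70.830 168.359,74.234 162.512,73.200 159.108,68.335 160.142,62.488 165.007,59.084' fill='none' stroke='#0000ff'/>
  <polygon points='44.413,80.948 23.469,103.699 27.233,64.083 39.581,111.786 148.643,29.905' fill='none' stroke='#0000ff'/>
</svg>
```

Since the viewBox matches the mm dimensions, user units are millimetres directly. The only transform is the Y-flip y_m = 133.960 − y_svg.

Shape 1 is a line segment drawn with `<path>`. Its stroke #0000ff means cut at S922, F1110. After flipping Y the toolpath is (85.225,30.388) → (62.446,6.689).

Shape 2 is a closed polygon drawn with `<path>`. Its stroke #0000ff means cut at S922, F1110. After flipping Y the toolpath is (29.163,37.648) → (23.802,127.189) → (34.900,57.916) → (17.005,18.368) → (179.412,7.122) → (29.163,37.648), returning to the start.

Shape 3 is a quadratic bezier drawn with `<path>`. Its stroke #0000ff means cut at S922, F1110. After flipping Y the toolpath is (89.164,73.567) → (84.707,65.442) → (82.447,59.496) → (82.385,55.730) → (84.522,54.144) → (88.856,54.737).

Shape 4 is a circle drawn with `<circle>`. Its stroke #0000ff means cut at S922, F1110. After flipping Y the toolpath is (135.346,20.367) → (131.896,30.987) → (122.862,37.550) → (111.696,37.550) → (102.662,30.987) → (99.212,20.367) → (102.662,9.747) → (111.696,3.184) → (122.862,3.184) → (131.896,9.747) → (135.346,20.367), returning to the start.

Shape 5 is a regular polygon drawn with `<polygon>`. Its stroke #0000ff means cut at S922, F1110. After flipping Y the toolpath is (170.854,73.842) → (174.258,68.977) → (173.224,63.130) → (168.359,59.726) → (162.512,60.760) → (159.108,65.625) → (160.142,71.472) → (165.007,74.876) → (170.854,73.842), returning to the start.

Shape 6 is a closed polygon drawn with `<polygon>`. Its stroke #0000ff means cut at S922, F1110. After flipping Y the toolpath is (44.413,53.012) → (23.469,30.261) → (27.233,69.877) → (39.581,22.174) → (148.643,104.055) → (44.413,53.012), returning to the start.

G21
G90
G00 X85.225 Y30.388
M3 S922
G1 X62.446 Y6.689 F1110
M5
G00 X29.163 Y37.648
M3 S922
G1 X23.802 Y127.189 F1110
G1 X34.900 Y57.916 F1110
G1 X17.005 Y18.368 F1110
G1 X179.412 Y7.122 F1110
G1 X29.163 Y37.648 F1110
M5
G00 X89.164 Y73.567
M3 S922
G1 X84.707 Y65.442 F1110
G1 X82.447 Y59.496 F1110
G1 X82.385 Y55.730 F1110
G1 X84.522 Y54.144 F1110
G1 X88.856 Y54.737 F1110
M5
G00 X135.346 Y20.367
M3 S922
G1 X131.896 Y30.987 F1110
G1 X122.862 Y37.550 F1110
G1 X111.696 Y37.550 F1110
G1 X102.662 Y30.987 F1110
G1 X99.212 Y20.367 F1110
G1 X102.662 Y9.747 F1110
G1 X111.696 Y3.184 F1110
G1 X122.862 Y3.184 F1110
G1 X131.896 Y9.747 F1110
G1 X135.346 Y20.367 F1110
M5
G00 X170.854 Y73.842
M3 S922
G1 X174.258 Y68.977 F1110
G1 X173.224 Y63.130 F1110
G1 X168.359 Y59.726 F1110
G1 X162.512 Y60.760 F1110
G1 X159.108 Y65.625 F1110
G1 X160.142 Y71.472 F1110
G1 X165.007 Y74.876 F1110
G1 X170.854 Y73.842 F1110
M5
G00 X44.413 Y53.012
M3 S922
G1 X23.469 Y30.261 F1110
G1 X27.233 Y69.877 F1110
G1 X39.581 Y22.174 F1110
G1 X148.643 Y104.055 F1110
G1 X44.413 Y53.012 F1110
M5
G00 X0.000 Y0.000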